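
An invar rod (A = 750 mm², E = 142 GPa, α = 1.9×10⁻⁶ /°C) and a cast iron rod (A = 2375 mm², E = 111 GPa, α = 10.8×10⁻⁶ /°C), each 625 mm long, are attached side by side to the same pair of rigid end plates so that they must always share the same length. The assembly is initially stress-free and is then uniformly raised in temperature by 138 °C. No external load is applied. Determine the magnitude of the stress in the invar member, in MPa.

σ ≈ 124 MPa (tensile)

Equilibrium of a rigid end plate with no external load gives equal and opposite internal forces ±P in the two members. Since α_{cast iron} > α_{invar}, heating drives the cast iron into compression and the invar into tension.
Compatibility of the two members (thermal + elastic change equal): (α₁ − α₂)ΔT = P·[1/(A₁E₁) + 1/(A₂E₂)].
|α₁ − α₂|·ΔT = 8.9×10⁻⁶ × 138 = 0.001228.
1/(A₁E₁) + 1/(A₂E₂) = 1/(750×142×10³) + 1/(2375×111×10³) = 1.318×10⁻⁸ N⁻¹.
So P = 0.001228 / 1.318×10⁻⁸ = 93.17 kN.
σ_{invar} = P/A₁ = 93170/750 = 124.2 MPa, tensile.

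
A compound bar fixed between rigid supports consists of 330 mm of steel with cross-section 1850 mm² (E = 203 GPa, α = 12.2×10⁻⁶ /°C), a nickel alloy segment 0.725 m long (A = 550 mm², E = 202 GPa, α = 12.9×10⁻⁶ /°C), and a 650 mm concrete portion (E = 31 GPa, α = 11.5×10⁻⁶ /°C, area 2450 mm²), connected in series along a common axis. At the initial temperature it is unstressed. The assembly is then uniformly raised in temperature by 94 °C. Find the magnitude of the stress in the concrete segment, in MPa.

Free thermal expansion of the whole bar: Σ αᵢΔT Lᵢ = 12.2×10⁻⁶×94×330 + 12.9×10⁻⁶×94×725 + 11.5×10⁻⁶×94×650 = 1.96 mm.
Since the ends are fixed, an axial force P builds up, equal in every segment, with P · Σ Lᵢ/(AᵢEᵢ) = δ_free.
The series flexibility is Σ Lᵢ/(AᵢEᵢ) = 330/(1850×203×10³) + 725/(550×202×10³) + 650/(2450×31×10³) = 1.596×10⁻⁵ mm/N.
Hence P = δ_free / Σ(L/AE) = 1.96/1.596×10⁻⁵ = 122.8 kN (compressive).
σ_{concrete} = P / A = 122800 / 2450 = 50.12 MPa.

σ ≈ 50.1 MPa (compressive)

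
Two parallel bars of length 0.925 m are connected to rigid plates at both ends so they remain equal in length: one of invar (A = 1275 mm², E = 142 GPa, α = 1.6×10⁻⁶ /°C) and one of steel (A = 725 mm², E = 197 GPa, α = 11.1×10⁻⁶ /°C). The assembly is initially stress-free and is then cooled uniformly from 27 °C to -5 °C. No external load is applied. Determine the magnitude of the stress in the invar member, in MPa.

σ ≈ 19 MPa (compressive)

The steel has the larger α, so on cooling it would change length more than the invar if both were free. The rigid plates force a common final length, so the steel is put into tension and the invar into compression, with equal and opposite forces P (no external load).
Setting the final lengths equal and cancelling L: (α₁ − α₂)ΔT = P/(A₁E₁) + P/(A₂E₂).
|α₁ − α₂|·ΔT = 9.5×10⁻⁶ × 32 = 0.000304.
1/(A₁E₁) + 1/(A₂E₂) = 1/(1275×142×10³) + 1/(725×197×10³) = 1.252×10⁻⁸ N⁻¹.
So P = 0.000304 / 1.252×10⁻⁸ = 24.27 kN.
σ_{invar} = P/A₁ = 24270/1275 = 19.04 MPa, compressive.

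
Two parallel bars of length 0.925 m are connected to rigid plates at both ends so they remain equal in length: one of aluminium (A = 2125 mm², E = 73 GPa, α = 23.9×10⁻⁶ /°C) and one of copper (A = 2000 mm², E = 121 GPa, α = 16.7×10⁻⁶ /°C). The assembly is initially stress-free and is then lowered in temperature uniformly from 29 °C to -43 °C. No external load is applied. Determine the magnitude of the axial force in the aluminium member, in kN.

Both members must finish at the same length. With the larger α, the aluminium tends to over-contract; the plates restrain it, putting the aluminium in tension and the copper in compression. With no external load the two internal forces are equal and opposite, magnitude P.
Equating the net (thermal + elastic) strains gives |α₁ − α₂|·ΔT = P·[1/(A₁E₁) + 1/(A₂E₂)].
|α₁ − α₂|·ΔT = 7.2×10⁻⁶ × 72 = 0.0005184.
1/(A₁E₁) + 1/(A₂E₂) = 1/(2125×73×10³) + 1/(2000×121×10³) = 1.058×10⁻⁸ N⁻¹.
So P = 0.0005184 / 1.058×10⁻⁸ = 49 kN.

P ≈ 49 kN (tensile in the aluminium)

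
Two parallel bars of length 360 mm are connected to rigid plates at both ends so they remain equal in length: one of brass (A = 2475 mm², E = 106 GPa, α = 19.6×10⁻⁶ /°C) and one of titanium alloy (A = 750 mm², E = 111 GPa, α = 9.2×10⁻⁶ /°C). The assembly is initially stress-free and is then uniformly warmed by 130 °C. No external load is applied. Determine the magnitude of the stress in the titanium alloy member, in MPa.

σ ≈ 114 MPa (tensile)

Equilibrium of a rigid end plate with no external load gives equal and opposite internal forces ±P in the two members. Since α_{brass} > α_{titanium alloy}, heating drives the brass into compression and the titanium alloy into tension.
Compatibility of the two members (thermal + elastic change equal): (α₁ − α₂)ΔT = P·[1/(A₁E₁) + 1/(A₂E₂)].
|α₁ − α₂|·ΔT = 10.4×10⁻⁶ × 130 = 0.001352.
1/(A₁E₁) + 1/(A₂E₂) = 1/(2475×106×10³) + 1/(750×111×10³) = 1.582×10⁻⁸ N⁻¹.
P = 0.001352 / 1.582×10⁻⁸ = 85440 N = 85.44 kN.
σ_{titanium alloy} = P/A₂ = 85440/750 = 113.9 MPa, tensile.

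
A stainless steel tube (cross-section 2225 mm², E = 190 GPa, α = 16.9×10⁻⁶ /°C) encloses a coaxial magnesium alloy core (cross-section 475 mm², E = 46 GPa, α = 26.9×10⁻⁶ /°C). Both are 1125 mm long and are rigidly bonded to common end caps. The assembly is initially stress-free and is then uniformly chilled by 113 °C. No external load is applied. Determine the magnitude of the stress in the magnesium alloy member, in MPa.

σ ≈ 49.4 MPa (tensile)

Both members must finish at the same length. With the larger α, the magnesium alloy tends to over-contract; the plates restrain it, putting the magnesium alloy in tension and the stainless steel in compression. With no external load the two internal forces are equal and opposite, magnitude P.
Compatibility of the two members (thermal + elastic change equal): (α₁ − α₂)ΔT = P·[1/(A₁E₁) + 1/(A₂E₂)].
|α₁ − α₂|·ΔT = 10×10⁻⁶ × 113 = 0.00113.
1/(A₁E₁) + 1/(A₂E₂) = 1/(2225×190×10³) + 1/(475×46×10³) = 4.813×10⁻⁸ N⁻¹.
P = 0.00113 / 4.813×10⁻⁸ = 23480 N = 23.48 kN.
σ_{magnesium alloy} = P/A₂ = 23480/475 = 49.43 MPa, tensile.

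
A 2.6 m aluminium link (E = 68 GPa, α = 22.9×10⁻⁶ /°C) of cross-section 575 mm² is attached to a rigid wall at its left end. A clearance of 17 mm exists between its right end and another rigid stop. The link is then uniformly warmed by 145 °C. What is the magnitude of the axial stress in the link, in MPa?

Free thermal elongation = αΔT L = 22.9×10⁻⁶ × 145 × 2600 = 8.633 mm.
Since δ_free = 8.63 mm is less than the 17 mm gap, the link never touches the wall. No axial force develops.

σ ≈ 0 MPa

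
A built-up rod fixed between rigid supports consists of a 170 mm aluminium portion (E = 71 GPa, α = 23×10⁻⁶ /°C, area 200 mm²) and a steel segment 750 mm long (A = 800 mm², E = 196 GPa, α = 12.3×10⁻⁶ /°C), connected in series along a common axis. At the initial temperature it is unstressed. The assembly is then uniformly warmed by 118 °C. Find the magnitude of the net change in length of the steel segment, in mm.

With the walls removed the bar would change length by δ_free = Σ αᵢΔT Lᵢ = 23×10⁻⁶×118×170 + 12.3×10⁻⁶×118×750 = 1.55 mm.
Since the ends are fixed, an axial force P builds up, equal in every segment, with P · Σ Lᵢ/(AᵢEᵢ) = δ_free.
The series flexibility is Σ Lᵢ/(AᵢEᵢ) = 170/(200×71×10³) + 750/(800×196×10³) = 1.675×10⁻⁵ mm/N.
So P = 1.55 / 1.675×10⁻⁵ = 92.51 kN, compressive.
For the steel segment, free thermal change = 12.3×10⁻⁶×118×750 = 1.089 mm and elastic change from P = 92510×750/(800×196×10³) = 0.4425 mm; these oppose, so the net change is 0.646 mm (segment lengthens).

|ΔL| ≈ 0.646 mm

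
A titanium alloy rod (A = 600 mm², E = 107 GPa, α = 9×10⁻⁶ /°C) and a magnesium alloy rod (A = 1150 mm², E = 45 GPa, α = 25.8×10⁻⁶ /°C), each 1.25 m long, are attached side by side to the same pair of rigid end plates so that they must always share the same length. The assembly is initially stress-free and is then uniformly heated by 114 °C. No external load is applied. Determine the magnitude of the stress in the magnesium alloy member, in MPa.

σ ≈ 47.7 MPa (compressive)

The magnesium alloy has the larger α, so on heating it would change length more than the titanium alloy if both were free. The rigid plates force a common final length, so the magnesium alloy is put into compression and the titanium alloy into tension, with equal and opposite forces P (no external load).
Setting the final lengths equal and cancelling L: (α₁ − α₂)ΔT = P/(A₁E₁) + P/(A₂E₂).
|α₁ − α₂|·ΔT = 16.8×10⁻⁶ × 114 = 0.001915.
1/(A₁E₁) + 1/(A₂E₂) = 1/(600×107×10³) + 1/(1150×45×10³) = 3.49×10⁻⁸ N⁻¹.
So P = 0.001915 / 3.49×10⁻⁸ = 54.88 kN.
σ_{magnesium alloy} = P/A₂ = 54880/1150 = 47.72 MPa, compressive.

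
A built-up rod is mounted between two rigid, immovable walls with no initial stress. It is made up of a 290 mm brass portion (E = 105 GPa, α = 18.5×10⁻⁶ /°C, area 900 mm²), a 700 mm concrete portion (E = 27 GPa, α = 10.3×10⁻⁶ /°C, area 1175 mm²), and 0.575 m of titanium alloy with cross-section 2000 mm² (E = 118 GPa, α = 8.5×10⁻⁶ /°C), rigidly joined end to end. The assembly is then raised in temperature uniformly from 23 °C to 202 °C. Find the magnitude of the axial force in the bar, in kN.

P ≈ 113 kN (compressive)

Free thermal expansion of the whole bar: Σ αᵢΔT Lᵢ = 18.5×10⁻⁶×179×290 + 10.3×10⁻⁶×179×700 + 8.5×10⁻⁶×179×575 = 3.126 mm.
The rigid supports impose zero overall length change; the single axial force P common to all segments must satisfy P Σ Lᵢ/(AᵢEᵢ) = δ_free.
The series flexibility is Σ Lᵢ/(AᵢEᵢ) = 290/(900×105×10³) + 700/(1175×27×10³) + 575/(2000×118×10³) = 2.757×10⁻⁵ mm/N.
P = 3.126 / 2.757×10⁻⁵ = 113400 N = 113.4 kN, compressive.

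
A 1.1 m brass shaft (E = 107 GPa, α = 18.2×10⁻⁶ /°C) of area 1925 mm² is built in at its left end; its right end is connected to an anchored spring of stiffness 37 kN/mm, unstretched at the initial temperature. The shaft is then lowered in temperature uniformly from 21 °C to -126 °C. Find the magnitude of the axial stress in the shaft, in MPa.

σ ≈ 47.2 MPa (tensile)

Free thermal contraction: δ_free = αΔT L = 18.2×10⁻⁶ × 147 × 1100 = 2.943 mm.
Let P be the tensile force in the spring. The shaft extends elastically by PL/(AE) and the spring stretches by P/k; together these equal δ_free.
So P = δ_free / [L/(AE) + 1/k] = 2.943 / [ 1100/(1925×107×10³) + 1/(37×10³) ].
P = 2.943 / 3.237×10⁻⁵ = 90920 N.
σ = P/A = 90920/1925 = 47.23 MPa.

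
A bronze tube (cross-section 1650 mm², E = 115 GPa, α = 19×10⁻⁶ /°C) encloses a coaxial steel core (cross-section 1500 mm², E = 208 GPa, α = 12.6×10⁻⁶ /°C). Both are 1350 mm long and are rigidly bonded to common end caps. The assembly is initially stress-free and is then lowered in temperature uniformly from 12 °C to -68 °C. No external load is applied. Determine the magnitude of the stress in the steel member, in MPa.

Equilibrium of a rigid end plate with no external load gives equal and opposite internal forces ±P in the two members. Since α_{bronze} > α_{steel}, cooling drives the bronze into tension and the steel into compression.
Setting the final lengths equal and cancelling L: (α₁ − α₂)ΔT = P/(A₁E₁) + P/(A₂E₂).
|α₁ − α₂|·ΔT = 6.4×10⁻⁶ × 80 = 0.000512.
1/(A₁E₁) + 1/(A₂E₂) = 1/(1650×115×10³) + 1/(1500×208×10³) = 8.475×10⁻⁹ N⁻¹.
P = 0.000512 / 8.475×10⁻⁹ = 60410 N = 60.41 kN.
σ_{steel} = P/A₂ = 60410/1500 = 40.27 MPa, compressive.

σ ≈ 40.3 MPa (compressive)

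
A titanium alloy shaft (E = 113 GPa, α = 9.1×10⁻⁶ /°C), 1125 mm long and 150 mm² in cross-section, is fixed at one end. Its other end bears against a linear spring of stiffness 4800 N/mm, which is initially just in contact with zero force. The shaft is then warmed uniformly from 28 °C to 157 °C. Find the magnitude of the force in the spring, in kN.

P ≈ 4.81 kN

If the spring were absent the shaft would lengthen by αΔT L = 9.1×10⁻⁶ × 129 × 1125 = 1.321 mm.
With a force P in the spring, the elastic change of the shaft is PL/(AE) and that of the spring is P/k; compatibility requires their sum to equal δ_free.
P [ L/(AE) + 1/k ] = δ_free → P [ 1125/(150×113×10³) + 1/(4800) ] = 1.321.
P = 1.321 / 0.0002747 = 4807 N.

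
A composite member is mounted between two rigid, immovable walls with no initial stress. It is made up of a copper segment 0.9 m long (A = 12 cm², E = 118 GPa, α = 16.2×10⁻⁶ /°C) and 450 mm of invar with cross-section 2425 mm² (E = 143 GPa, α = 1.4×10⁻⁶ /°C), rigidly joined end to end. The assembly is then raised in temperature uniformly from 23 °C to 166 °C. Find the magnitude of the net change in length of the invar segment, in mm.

|ΔL| ≈ 0.279 mm

Free thermal expansion of the whole bar: Σ αᵢΔT Lᵢ = 16.2×10⁻⁶×143×900 + 1.4×10⁻⁶×143×450 = 2.175 mm.
Since the ends are fixed, an axial force P builds up, equal in every segment, with P · Σ Lᵢ/(AᵢEᵢ) = δ_free.
Σ Lᵢ/(AᵢEᵢ) = 900/(1200×118×10³) + 450/(2425×143×10³) = 7.654×10⁻⁶ mm/N.
Hence P = δ_free / Σ(L/AE) = 2.175/7.654×10⁻⁶ = 284.2 kN (compressive).
For the invar segment, free thermal change = 1.4×10⁻⁶×143×450 = 0.09009 mm and elastic change from P = 284200×450/(2425×143×10³) = 0.3688 mm; these oppose, so the net change is 0.279 mm (segment shortens).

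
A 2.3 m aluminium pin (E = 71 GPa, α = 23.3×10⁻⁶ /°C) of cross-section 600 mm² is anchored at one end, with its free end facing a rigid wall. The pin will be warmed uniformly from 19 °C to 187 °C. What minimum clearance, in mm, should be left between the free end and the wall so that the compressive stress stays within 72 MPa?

g ≈ 6.67 mm

Free expansion if unrestrained: δ_free = αΔT L = 23.3×10⁻⁶ × 168 × 2300 = 9.003 mm.
A stress of 72 MPa corresponds to the wall pushing the pin back by σL/E = 72×2300/(71×10³) = 2.332 mm.
So the gap has to take up the difference, g_min = δ_free − σL/E = 9.003 − 2.332 = 6.671 mm.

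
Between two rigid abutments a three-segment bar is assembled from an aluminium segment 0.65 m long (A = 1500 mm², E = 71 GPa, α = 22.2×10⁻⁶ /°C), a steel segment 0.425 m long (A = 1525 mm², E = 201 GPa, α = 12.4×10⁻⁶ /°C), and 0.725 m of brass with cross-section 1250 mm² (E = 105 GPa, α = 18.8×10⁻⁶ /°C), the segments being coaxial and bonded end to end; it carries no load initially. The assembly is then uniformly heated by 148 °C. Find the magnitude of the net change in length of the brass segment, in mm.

|ΔL| ≈ 0.0766 mm

If the supports were absent, the total length change would be Σ αᵢΔT Lᵢ = 22.2×10⁻⁶×148×650 + 12.4×10⁻⁶×148×425 + 18.8×10⁻⁶×148×725 = 4.933 mm.
Since the ends are fixed, an axial force P builds up, equal in every segment, with P · Σ Lᵢ/(AᵢEᵢ) = δ_free.
Σ Lᵢ/(AᵢEᵢ) = 650/(1500×71×10³) + 425/(1525×201×10³) + 725/(1250×105×10³) = 1.301×10⁻⁵ mm/N.
Hence P = δ_free / Σ(L/AE) = 4.933/1.301×10⁻⁵ = 379.1 kN (compressive).
For the brass segment, free thermal change = 18.8×10⁻⁶×148×725 = 2.017 mm and elastic change from P = 379100×725/(1250×105×10³) = 2.094 mm; these oppose, so the net change is 0.0766 mm (segment shortens).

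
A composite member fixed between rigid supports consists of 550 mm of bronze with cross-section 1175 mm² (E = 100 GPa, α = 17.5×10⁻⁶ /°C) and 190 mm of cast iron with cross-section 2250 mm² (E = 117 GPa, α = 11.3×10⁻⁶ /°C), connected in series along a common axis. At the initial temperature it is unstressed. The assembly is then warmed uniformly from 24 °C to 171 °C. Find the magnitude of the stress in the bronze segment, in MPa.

With the walls removed the bar would change length by δ_free = Σ αᵢΔT Lᵢ = 17.5×10⁻⁶×147×550 + 11.3×10⁻⁶×147×190 = 1.73 mm.
Since the ends are fixed, an axial force P builds up, equal in every segment, with P · Σ Lᵢ/(AᵢEᵢ) = δ_free.
Σ Lᵢ/(AᵢEᵢ) = 550/(1175×100×10³) + 190/(2250×117×10³) = 5.403×10⁻⁶ mm/N.
So P = 1.73 / 5.403×10⁻⁶ = 320.3 kN, compressive.
σ_{bronze} = P / A = 320300 / 1175 = 272.6 MPa.

σ ≈ 273 MPa (compressive)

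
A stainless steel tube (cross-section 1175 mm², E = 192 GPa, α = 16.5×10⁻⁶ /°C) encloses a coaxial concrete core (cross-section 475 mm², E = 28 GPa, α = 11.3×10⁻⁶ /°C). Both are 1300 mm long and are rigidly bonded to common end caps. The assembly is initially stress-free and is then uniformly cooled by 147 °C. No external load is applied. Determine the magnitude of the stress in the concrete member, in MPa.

σ ≈ 20.2 MPa (compressive)

Equilibrium of a rigid end plate with no external load gives equal and opposite internal forces ±P in the two members. Since α_{stainless steel} > α_{concrete}, cooling drives the stainless steel into tension and the concrete into compression.
Equating the net (thermal + elastic) strains gives |α₁ − α₂|·ΔT = P·[1/(A₁E₁) + 1/(A₂E₂)].
|α₁ − α₂|·ΔT = 5.2×10⁻⁶ × 147 = 0.0007644.
1/(A₁E₁) + 1/(A₂E₂) = 1/(1175×192×10³) + 1/(475×28×10³) = 7.962×10⁻⁸ N⁻¹.
So P = 0.0007644 / 7.962×10⁻⁸ = 9.601 kN.
σ_{concrete} = P/A₂ = 9601/475 = 20.21 MPa, compressive.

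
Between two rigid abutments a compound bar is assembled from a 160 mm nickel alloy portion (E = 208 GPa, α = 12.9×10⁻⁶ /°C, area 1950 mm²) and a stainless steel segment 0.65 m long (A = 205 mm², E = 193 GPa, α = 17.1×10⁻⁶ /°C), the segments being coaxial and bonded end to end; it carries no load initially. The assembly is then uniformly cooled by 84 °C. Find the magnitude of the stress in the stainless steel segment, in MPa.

If the supports were absent, the total length change would be Σ αᵢΔT Lᵢ = 12.9×10⁻⁶×84×160 + 17.1×10⁻⁶×84×650 = 1.107 mm.
The rigid supports impose zero overall length change; the single axial force P common to all segments must satisfy P Σ Lᵢ/(AᵢEᵢ) = δ_free.
The series flexibility is Σ Lᵢ/(AᵢEᵢ) = 160/(1950×208×10³) + 650/(205×193×10³) = 1.682×10⁻⁵ mm/N.
Hence P = δ_free / Σ(L/AE) = 1.107/1.682×10⁻⁵ = 65.8 kN (tensile).
σ_{stainless steel} = P / A = 65800 / 205 = 321 MPa.

σ ≈ 321 MPa (tensile)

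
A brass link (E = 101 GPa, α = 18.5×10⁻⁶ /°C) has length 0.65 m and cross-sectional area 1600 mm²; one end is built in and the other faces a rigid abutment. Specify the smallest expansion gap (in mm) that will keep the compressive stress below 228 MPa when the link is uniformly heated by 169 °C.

g ≈ 0.565 mm

With no wall the link would lengthen by αΔT L = 18.5×10⁻⁶ × 169 × 650 = 2.032 mm.
A stress of 228 MPa corresponds to the wall pushing the link back by σL/E = 228×650/(101×10³) = 1.467 mm.
The gap must absorb the remainder: g_min = 2.032 − 1.467 = 0.5649 mm.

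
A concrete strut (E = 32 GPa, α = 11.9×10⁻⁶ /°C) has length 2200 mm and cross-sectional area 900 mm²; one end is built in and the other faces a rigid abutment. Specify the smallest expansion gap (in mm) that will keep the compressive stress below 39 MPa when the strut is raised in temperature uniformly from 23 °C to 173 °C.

g ≈ 1.25 mm

With no wall the strut would lengthen by αΔT L = 11.9×10⁻⁶ × 150 × 2200 = 3.927 mm.
At the allowable stress the elastic shortening the wall may impose is σL/E = 39 × 2200 / (32×10³) = 2.681 mm.
The gap must absorb the remainder: g_min = 3.927 − 2.681 = 1.246 mm.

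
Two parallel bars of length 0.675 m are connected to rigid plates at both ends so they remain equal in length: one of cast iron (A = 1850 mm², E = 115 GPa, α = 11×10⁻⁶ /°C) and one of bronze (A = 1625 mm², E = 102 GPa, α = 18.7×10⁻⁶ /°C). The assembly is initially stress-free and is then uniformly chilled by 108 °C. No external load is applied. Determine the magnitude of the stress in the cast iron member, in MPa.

σ ≈ 41.9 MPa (compressive)

Both members must finish at the same length. With the larger α, the bronze tends to over-contract; the plates restrain it, putting the bronze in tension and the cast iron in compression. With no external load the two internal forces are equal and opposite, magnitude P.
Compatibility of the two members (thermal + elastic change equal): (α₁ − α₂)ΔT = P·[1/(A₁E₁) + 1/(A₂E₂)].
|α₁ − α₂|·ΔT = 7.7×10⁻⁶ × 108 = 0.0008316.
1/(A₁E₁) + 1/(A₂E₂) = 1/(1850×115×10³) + 1/(1625×102×10³) = 1.073×10⁻⁸ N⁻¹.
So P = 0.0008316 / 1.073×10⁻⁸ = 77.48 kN.
σ_{cast iron} = P/A₁ = 77480/1850 = 41.88 MPa, compressive.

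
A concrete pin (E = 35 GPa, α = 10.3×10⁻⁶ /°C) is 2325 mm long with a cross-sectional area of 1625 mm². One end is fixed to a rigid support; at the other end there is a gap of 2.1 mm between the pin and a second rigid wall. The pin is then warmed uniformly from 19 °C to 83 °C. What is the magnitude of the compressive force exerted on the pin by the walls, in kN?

P ≈ 0 kN

If the wall were absent the pin would grow by αΔT L = 10.3×10⁻⁶ × 64 × 2325 = 1.533 mm.
Since δ_free = 1.53 mm is less than the 2.1 mm gap, the pin never touches the wall. No axial force develops.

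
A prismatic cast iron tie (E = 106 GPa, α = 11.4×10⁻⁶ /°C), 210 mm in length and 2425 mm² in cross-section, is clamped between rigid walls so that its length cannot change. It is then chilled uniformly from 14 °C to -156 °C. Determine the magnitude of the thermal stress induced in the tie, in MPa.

With length fixed, the mechanical strain must cancel the thermal strain αΔT = 11.4×10⁻⁶ × 170 = 1938×10⁻⁶.
The stress required to suppress this strain is σ = Eε = 106×10³ × 1938×10⁻⁶ = 205.4 MPa, tensile since the tie is trying to contract.

σ ≈ 205 MPa (tensile)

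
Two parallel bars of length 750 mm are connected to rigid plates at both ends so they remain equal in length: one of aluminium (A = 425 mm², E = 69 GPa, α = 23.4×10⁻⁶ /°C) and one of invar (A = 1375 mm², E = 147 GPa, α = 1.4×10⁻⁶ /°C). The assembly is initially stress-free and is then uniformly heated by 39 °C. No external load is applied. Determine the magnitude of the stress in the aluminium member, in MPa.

σ ≈ 51.7 MPa (compressive)

Equilibrium of a rigid end plate with no external load gives equal and opposite internal forces ±P in the two members. Since α_{aluminium} > α_{invar}, heating drives the aluminium into compression and the invar into tension.
Equating the net (thermal + elastic) strains gives |α₁ − α₂|·ΔT = P·[1/(A₁E₁) + 1/(A₂E₂)].
|α₁ − α₂|·ΔT = 22×10⁻⁶ × 39 = 0.000858.
1/(A₁E₁) + 1/(A₂E₂) = 1/(425×69×10³) + 1/(1375×147×10³) = 3.905×10⁻⁸ N⁻¹.
So P = 0.000858 / 3.905×10⁻⁸ = 21.97 kN.
σ_{aluminium} = P/A₁ = 21970/425 = 51.7 MPa, compressive.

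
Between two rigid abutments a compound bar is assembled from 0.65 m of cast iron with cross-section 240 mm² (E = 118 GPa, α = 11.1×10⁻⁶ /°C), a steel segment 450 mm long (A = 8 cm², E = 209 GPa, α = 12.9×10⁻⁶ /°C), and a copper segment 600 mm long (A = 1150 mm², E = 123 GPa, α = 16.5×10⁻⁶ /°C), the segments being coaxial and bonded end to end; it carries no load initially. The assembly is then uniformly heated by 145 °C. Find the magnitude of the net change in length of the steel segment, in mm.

If the supports were absent, the total length change would be Σ αᵢΔT Lᵢ = 11.1×10⁻⁶×145×650 + 12.9×10⁻⁶×145×450 + 16.5×10⁻⁶×145×600 = 3.323 mm.
The walls prevent any net length change, so an axial force P (same in every segment) develops. Compatibility: P · Σ Lᵢ/(AᵢEᵢ) = δ_free.
The series flexibility is Σ Lᵢ/(AᵢEᵢ) = 650/(240×118×10³) + 450/(800×209×10³) + 600/(1150×123×10³) = 2.989×10⁻⁵ mm/N.
So P = 3.323 / 2.989×10⁻⁵ = 111.2 kN, compressive.
For the steel segment, free thermal change = 12.9×10⁻⁶×145×450 = 0.8417 mm and elastic change from P = 111200×450/(800×209×10³) = 0.2993 mm; these oppose, so the net change is 0.542 mm (segment lengthens).

|ΔL| ≈ 0.542 mm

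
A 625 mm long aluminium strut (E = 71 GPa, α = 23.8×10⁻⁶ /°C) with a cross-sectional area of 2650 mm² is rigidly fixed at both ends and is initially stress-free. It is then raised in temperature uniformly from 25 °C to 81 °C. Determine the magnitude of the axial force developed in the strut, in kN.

With zero net strain, σ = E·αΔT = 71 GPa × 23.8×10⁻⁶ × 56 = 94.63 MPa.
Axial force P = σA = 94.63 × 2650 = 250800 N = 250.8 kN, compressive.

P ≈ 251 kN (compressive)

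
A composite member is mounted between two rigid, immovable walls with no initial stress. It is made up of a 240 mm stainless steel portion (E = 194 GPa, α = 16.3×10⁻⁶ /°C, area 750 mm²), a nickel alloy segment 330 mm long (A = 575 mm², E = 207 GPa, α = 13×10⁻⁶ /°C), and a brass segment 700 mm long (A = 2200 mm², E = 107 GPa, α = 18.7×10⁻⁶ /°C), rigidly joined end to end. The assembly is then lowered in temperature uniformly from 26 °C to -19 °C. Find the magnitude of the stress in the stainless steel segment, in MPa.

If the supports were absent, the total length change would be Σ αᵢΔT Lᵢ = 16.3×10⁻⁶×45×240 + 13×10⁻⁶×45×330 + 18.7×10⁻⁶×45×700 = 0.9581 mm.
The walls prevent any net length change, so an axial force P (same in every segment) develops. Compatibility: P · Σ Lᵢ/(AᵢEᵢ) = δ_free.
The series flexibility is Σ Lᵢ/(AᵢEᵢ) = 240/(750×194×10³) + 330/(575×207×10³) + 700/(2200×107×10³) = 7.396×10⁻⁶ mm/N.
P = 0.9581 / 7.396×10⁻⁶ = 129600 N = 129.6 kN, tensile.
σ_{stainless steel} = P / A = 129600 / 750 = 172.7 MPa.

σ ≈ 173 MPa (tensile)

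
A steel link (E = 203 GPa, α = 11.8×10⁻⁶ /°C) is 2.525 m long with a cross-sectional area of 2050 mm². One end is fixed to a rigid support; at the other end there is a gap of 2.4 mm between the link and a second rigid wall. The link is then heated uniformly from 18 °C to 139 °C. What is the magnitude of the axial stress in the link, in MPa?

σ ≈ 96.9 MPa (compressive)

Unrestrained expansion: δ_free = αΔT L = 11.8×10⁻⁶ × 121 × 2525 = 3.605 mm.
This exceeds the 2.4 mm gap, so the wall pushes back. The portion of expansion that must be recovered elastically is δ_free − gap = 3.605 − 2.4 = 1.205 mm.
Compatibility: PL/(AE) = 1.205 mm, so σ = P/A = E × (1.205/2525) = 96.89 MPa.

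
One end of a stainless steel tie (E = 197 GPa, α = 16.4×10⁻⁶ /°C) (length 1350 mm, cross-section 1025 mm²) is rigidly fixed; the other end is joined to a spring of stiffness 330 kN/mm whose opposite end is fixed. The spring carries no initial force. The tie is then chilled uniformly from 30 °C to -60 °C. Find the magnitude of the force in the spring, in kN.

Free thermal contraction: δ_free = αΔT L = 16.4×10⁻⁶ × 90 × 1350 = 1.993 mm.
With a force P in the spring, the elastic change of the tie is PL/(AE) and that of the spring is P/k; compatibility requires their sum to equal δ_free.
So P = δ_free / [L/(AE) + 1/k] = 1.993 / [ 1350/(1025×197×10³) + 1/(330×10³) ].
P = 1.993 / 9.716×10⁻⁶ = 205100 N.

P ≈ 205 kN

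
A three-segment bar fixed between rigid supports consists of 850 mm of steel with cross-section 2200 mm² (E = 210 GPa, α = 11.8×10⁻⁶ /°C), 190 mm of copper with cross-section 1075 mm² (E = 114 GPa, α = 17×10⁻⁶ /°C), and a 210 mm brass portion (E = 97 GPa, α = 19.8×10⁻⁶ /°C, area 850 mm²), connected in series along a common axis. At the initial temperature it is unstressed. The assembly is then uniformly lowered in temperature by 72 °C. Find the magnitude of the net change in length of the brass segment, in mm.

With the walls removed the bar would change length by δ_free = Σ αᵢΔT Lᵢ = 11.8×10⁻⁶×72×850 + 17×10⁻⁶×72×190 + 19.8×10⁻⁶×72×210 = 1.254 mm.
The walls prevent any net length change, so an axial force P (same in every segment) develops. Compatibility: P · Σ Lᵢ/(AᵢEᵢ) = δ_free.
The series flexibility is Σ Lᵢ/(AᵢEᵢ) = 850/(2200×210×10³) + 190/(1075×114×10³) + 210/(850×97×10³) = 5.937×10⁻⁶ mm/N.
Hence P = δ_free / Σ(L/AE) = 1.254/5.937×10⁻⁶ = 211.2 kN (tensile).
For the brass segment, free thermal change = 19.8×10⁻⁶×72×210 = 0.2994 mm and elastic change from P = 211200×210/(850×97×10³) = 0.538 mm; these oppose, so the net change is 0.239 mm (segment lengthens).

|ΔL| ≈ 0.239 mm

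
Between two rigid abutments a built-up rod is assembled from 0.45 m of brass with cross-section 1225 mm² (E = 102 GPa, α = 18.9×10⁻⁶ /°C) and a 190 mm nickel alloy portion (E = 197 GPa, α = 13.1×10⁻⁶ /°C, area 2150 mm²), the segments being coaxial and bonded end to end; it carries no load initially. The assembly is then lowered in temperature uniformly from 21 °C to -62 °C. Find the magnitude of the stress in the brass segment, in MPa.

With the walls removed the bar would change length by δ_free = Σ αᵢΔT Lᵢ = 18.9×10⁻⁶×83×450 + 13.1×10⁻⁶×83×190 = 0.9125 mm.
The walls prevent any net length change, so an axial force P (same in every segment) develops. Compatibility: P · Σ Lᵢ/(AᵢEᵢ) = δ_free.
Σ Lᵢ/(AᵢEᵢ) = 450/(1225×102×10³) + 190/(2150×197×10³) = 4.05×10⁻⁶ mm/N.
So P = 0.9125 / 4.05×10⁻⁶ = 225.3 kN, tensile.
σ_{brass} = P / A = 225300 / 1225 = 183.9 MPa.

σ ≈ 184 MPa (tensile)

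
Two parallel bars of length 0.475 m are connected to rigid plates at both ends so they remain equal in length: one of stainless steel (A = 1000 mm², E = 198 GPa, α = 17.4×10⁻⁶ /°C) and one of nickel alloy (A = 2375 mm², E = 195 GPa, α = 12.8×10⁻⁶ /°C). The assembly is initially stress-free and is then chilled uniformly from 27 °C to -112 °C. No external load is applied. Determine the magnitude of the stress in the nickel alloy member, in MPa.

σ ≈ 37.3 MPa (compressive)

The stainless steel has the larger α, so on cooling it would change length more than the nickel alloy if both were free. The rigid plates force a common final length, so the stainless steel is put into tension and the nickel alloy into compression, with equal and opposite forces P (no external load).
Equating the net (thermal + elastic) strains gives |α₁ − α₂|·ΔT = P·[1/(A₁E₁) + 1/(A₂E₂)].
|α₁ − α₂|·ΔT = 4.6×10⁻⁶ × 139 = 0.0006394.
1/(A₁E₁) + 1/(A₂E₂) = 1/(1000×198×10³) + 1/(2375×195×10³) = 7.21×10⁻⁹ N⁻¹.
So P = 0.0006394 / 7.21×10⁻⁹ = 88.69 kN.
σ_{nickel alloy} = P/A₂ = 88690/2375 = 37.34 MPa, compressive.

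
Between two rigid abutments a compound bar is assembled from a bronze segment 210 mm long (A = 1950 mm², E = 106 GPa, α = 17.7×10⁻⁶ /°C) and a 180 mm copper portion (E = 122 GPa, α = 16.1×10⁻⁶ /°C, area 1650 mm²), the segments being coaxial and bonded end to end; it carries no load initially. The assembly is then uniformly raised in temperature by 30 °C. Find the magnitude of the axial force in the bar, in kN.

With the walls removed the bar would change length by δ_free = Σ αᵢΔT Lᵢ = 17.7×10⁻⁶×30×210 + 16.1×10⁻⁶×30×180 = 0.1985 mm.
The rigid supports impose zero overall length change; the single axial force P common to all segments must satisfy P Σ Lᵢ/(AᵢEᵢ) = δ_free.
The series flexibility is Σ Lᵢ/(AᵢEᵢ) = 210/(1950×106×10³) + 180/(1650×122×10³) = 1.91×10⁻⁶ mm/N.
P = 0.1985 / 1.91×10⁻⁶ = 103900 N = 103.9 kN, compressive.

P ≈ 104 kN (compressive)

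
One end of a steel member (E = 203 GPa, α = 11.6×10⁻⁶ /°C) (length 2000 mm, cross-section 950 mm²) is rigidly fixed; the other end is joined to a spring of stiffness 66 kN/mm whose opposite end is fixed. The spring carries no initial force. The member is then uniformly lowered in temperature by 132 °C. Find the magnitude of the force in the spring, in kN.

The unrestrained thermal change is αΔT L = 11.6×10⁻⁶ × 132 × 2000 = 3.062 mm.
With a force P in the spring, the elastic change of the member is PL/(AE) and that of the spring is P/k; compatibility requires their sum to equal δ_free.
P [ L/(AE) + 1/k ] = δ_free → P [ 2000/(950×203×10³) + 1/(66×10³) ] = 3.062.
P = 3.062 / 2.552×10⁻⁵ = 120000 N.

P ≈ 120 kN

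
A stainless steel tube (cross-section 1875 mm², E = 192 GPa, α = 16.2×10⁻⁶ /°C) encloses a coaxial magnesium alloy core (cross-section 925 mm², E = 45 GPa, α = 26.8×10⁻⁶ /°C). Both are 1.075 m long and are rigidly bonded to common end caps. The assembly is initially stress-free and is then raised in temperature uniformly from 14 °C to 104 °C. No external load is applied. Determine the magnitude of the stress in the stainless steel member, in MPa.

The magnesium alloy has the larger α, so on heating it would change length more than the stainless steel if both were free. The rigid plates force a common final length, so the magnesium alloy is put into compression and the stainless steel into tension, with equal and opposite forces P (no external load).
Equating the net (thermal + elastic) strains gives |α₁ − α₂|·ΔT = P·[1/(A₁E₁) + 1/(A₂E₂)].
|α₁ − α₂|·ΔT = 10.6×10⁻⁶ × 90 = 0.000954.
1/(A₁E₁) + 1/(A₂E₂) = 1/(1875×192×10³) + 1/(925×45×10³) = 2.68×10⁻⁸ N⁻¹.
P = 0.000954 / 2.68×10⁻⁸ = 35590 N = 35.59 kN.
σ_{stainless steel} = P/A₁ = 35590/1875 = 18.98 MPa, tensile.

σ ≈ 19 MPa (tensile)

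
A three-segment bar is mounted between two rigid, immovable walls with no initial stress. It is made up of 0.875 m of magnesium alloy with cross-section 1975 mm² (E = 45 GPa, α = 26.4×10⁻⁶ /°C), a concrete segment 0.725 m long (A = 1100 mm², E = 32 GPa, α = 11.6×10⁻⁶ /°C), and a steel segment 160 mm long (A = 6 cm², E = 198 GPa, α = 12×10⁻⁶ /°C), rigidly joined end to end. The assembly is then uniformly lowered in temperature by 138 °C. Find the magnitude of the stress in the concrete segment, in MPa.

σ ≈ 132 MPa (tensile)

With the walls removed the bar would change length by δ_free = Σ αᵢΔT Lᵢ = 26.4×10⁻⁶×138×875 + 11.6×10⁻⁶×138×725 + 12×10⁻⁶×138×160 = 4.613 mm.
The rigid supports impose zero overall length change; the single axial force P common to all segments must satisfy P Σ Lᵢ/(AᵢEᵢ) = δ_free.
The series flexibility is Σ Lᵢ/(AᵢEᵢ) = 875/(1975×45×10³) + 725/(1100×32×10³) + 160/(600×198×10³) = 3.179×10⁻⁵ mm/N.
P = 4.613 / 3.179×10⁻⁵ = 145100 N = 145.1 kN, tensile.
σ_{concrete} = P / A = 145100 / 1100 = 131.9 MPa.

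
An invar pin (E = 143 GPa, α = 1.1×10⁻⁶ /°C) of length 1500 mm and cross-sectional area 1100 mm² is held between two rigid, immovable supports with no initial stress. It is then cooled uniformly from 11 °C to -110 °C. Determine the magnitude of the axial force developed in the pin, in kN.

P ≈ 20.9 kN (tensile)

The ends cannot move, so σ = EαΔT = 143×10³ × 1.1×10⁻⁶ × 121 = 19.03 MPa.
Then P = σA = 19.03 × 1100 mm² = 20.94 kN, tensile.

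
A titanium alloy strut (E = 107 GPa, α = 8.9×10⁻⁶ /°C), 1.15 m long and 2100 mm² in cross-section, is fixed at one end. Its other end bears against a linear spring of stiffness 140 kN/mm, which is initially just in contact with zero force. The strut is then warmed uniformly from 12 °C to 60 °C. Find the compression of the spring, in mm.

δ ≈ 0.286 mm

Free thermal expansion: δ_free = αΔT L = 8.9×10⁻⁶ × 48 × 1150 = 0.4913 mm.
With a force P in the spring, the elastic change of the strut is PL/(AE) and that of the spring is P/k; compatibility requires their sum to equal δ_free.
P [ L/(AE) + 1/k ] = δ_free → P [ 1150/(2100×107×10³) + 1/(140×10³) ] = 0.4913.
P = 0.4913 / 1.226×10⁻⁵ = 40070 N.
Spring compression = P/k = 40070/(140×10³) = 0.2862 mm.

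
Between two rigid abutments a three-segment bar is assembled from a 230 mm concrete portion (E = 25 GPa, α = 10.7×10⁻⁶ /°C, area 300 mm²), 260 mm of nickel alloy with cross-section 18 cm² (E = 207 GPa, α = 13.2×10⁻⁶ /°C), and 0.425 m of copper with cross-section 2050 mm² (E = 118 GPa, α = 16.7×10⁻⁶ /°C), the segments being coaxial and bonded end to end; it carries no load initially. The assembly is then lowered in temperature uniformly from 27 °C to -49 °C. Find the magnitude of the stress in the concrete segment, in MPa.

σ ≈ 99.4 MPa (tensile)

With the walls removed the bar would change length by δ_free = Σ αᵢΔT Lᵢ = 10.7×10⁻⁶×76×230 + 13.2×10⁻⁶×76×260 + 16.7×10⁻⁶×76×425 = 0.9873 mm.
The rigid supports impose zero overall length change; the single axial force P common to all segments must satisfy P Σ Lᵢ/(AᵢEᵢ) = δ_free.
The series flexibility is Σ Lᵢ/(AᵢEᵢ) = 230/(300×25×10³) + 260/(1800×207×10³) + 425/(2050×118×10³) = 3.312×10⁻⁵ mm/N.
Hence P = δ_free / Σ(L/AE) = 0.9873/3.312×10⁻⁵ = 29.81 kN (tensile).
σ_{concrete} = P / A = 29810 / 300 = 99.36 MPa.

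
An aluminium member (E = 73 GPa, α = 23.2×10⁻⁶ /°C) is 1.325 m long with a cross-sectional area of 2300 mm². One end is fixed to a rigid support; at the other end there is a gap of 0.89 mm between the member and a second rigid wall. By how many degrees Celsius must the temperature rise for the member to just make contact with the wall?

ΔT ≈ 29 °C

Contact occurs when the free expansion equals the gap: αΔT L = 0.89 mm.
ΔT = 0.89 / (23.2×10⁻⁶ × 1325) = 28.95 °C.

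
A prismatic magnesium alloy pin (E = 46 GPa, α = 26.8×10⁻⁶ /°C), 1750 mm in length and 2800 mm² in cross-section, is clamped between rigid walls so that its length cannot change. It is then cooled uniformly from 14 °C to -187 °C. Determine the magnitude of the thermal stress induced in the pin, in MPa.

Because both ends are immovable the net strain is zero, and the suppressed thermal strain is αΔT = 26.8×10⁻⁶ × 201 = 5386.8×10⁻⁶.
Hence σ = E·αΔT = 46×10³ × 5386.8×10⁻⁶ = 247.8 MPa, tensile.

σ ≈ 248 MPa (tensile)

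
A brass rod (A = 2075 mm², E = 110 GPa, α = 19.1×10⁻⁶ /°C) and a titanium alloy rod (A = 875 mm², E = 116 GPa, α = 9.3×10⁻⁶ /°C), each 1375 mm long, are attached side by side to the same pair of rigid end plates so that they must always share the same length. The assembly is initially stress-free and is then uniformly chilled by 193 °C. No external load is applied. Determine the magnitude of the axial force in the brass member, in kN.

P ≈ 133 kN (tensile in the brass)

Both members must finish at the same length. With the larger α, the brass tends to over-contract; the plates restrain it, putting the brass in tension and the titanium alloy in compression. With no external load the two internal forces are equal and opposite, magnitude P.
Setting the final lengths equal and cancelling L: (α₁ − α₂)ΔT = P/(A₁E₁) + P/(A₂E₂).
|α₁ − α₂|·ΔT = 9.8×10⁻⁶ × 193 = 0.001891.
1/(A₁E₁) + 1/(A₂E₂) = 1/(2075×110×10³) + 1/(875×116×10³) = 1.423×10⁻⁸ N⁻¹.
P = 0.001891 / 1.423×10⁻⁸ = 132900 N = 132.9 kN.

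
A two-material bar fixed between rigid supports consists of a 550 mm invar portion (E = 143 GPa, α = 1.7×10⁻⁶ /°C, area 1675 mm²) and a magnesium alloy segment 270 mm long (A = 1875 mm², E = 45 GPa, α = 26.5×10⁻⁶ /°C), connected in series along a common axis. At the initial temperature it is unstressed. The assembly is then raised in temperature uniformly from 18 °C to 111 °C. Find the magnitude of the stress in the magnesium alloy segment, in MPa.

σ ≈ 73 MPa (compressive)

Free thermal expansion of the whole bar: Σ αᵢΔT Lᵢ = 1.7×10⁻⁶×93×550 + 26.5×10⁻⁶×93×270 = 0.7524 mm.
The rigid supports impose zero overall length change; the single axial force P common to all segments must satisfy P Σ Lᵢ/(AᵢEᵢ) = δ_free.
The series flexibility is Σ Lᵢ/(AᵢEᵢ) = 550/(1675×143×10³) + 270/(1875×45×10³) = 5.496×10⁻⁶ mm/N.
Hence P = δ_free / Σ(L/AE) = 0.7524/5.496×10⁻⁶ = 136.9 kN (compressive).
σ_{magnesium alloy} = P / A = 136900 / 1875 = 73.01 MPa.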